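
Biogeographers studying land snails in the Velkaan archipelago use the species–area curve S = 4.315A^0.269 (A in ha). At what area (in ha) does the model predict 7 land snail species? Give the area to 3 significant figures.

6.04 ha

7 = 4.315 × A^0.269  ⇒  A^0.269 = 7/4.315 = 1.622
ln A = ln(1.622) / 0.269 = 0.4838 / 0.269 = 1.7986
A = e^1.7986 ≈ 6.041 ha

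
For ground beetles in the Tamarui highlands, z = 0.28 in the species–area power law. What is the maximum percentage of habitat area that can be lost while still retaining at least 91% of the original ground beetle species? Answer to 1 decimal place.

28.6%

Need (A_new/A_old)^0.28 = 0.91, so A_new/A_old = 0.91^(1/0.28) = 0.91^3.571
ln(A_new/A_old) = ln 0.91 / 0.28 = -0.0943 / 0.28 = -0.3368
A_new/A_old = e^-0.3368 ≈ 0.714
Fraction that can be lost = 1 − 0.714 = 0.286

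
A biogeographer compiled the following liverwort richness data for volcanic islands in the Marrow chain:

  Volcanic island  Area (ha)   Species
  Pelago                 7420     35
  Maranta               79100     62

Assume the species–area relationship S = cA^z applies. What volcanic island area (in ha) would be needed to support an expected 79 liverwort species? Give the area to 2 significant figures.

z = ln(62/35) / ln(79100/7420) = 0.5718 / 2.3665 = 0.2416
c = 35 / 7420^0.2416 = 35 / 8.613 = 4.064
A = (79/4.064)^(1/0.2416) ⇒ ln A = ln(19.44)/0.2416 = 12.2814
A = e^12.2814 ≈ 215640 ha

220000 ha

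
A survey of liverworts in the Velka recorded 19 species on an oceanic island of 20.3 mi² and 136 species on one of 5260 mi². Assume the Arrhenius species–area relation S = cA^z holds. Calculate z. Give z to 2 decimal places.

0.35

Taking logs: ln S = ln c + z ln A, so z = (ln S₂ − ln S₁)/(ln A₂ − ln A₁).
z = ln(136/19) / ln(5260/20.3) = ln(7.158) / ln(259.1) = 1.9682 / 5.5573 = 0.3542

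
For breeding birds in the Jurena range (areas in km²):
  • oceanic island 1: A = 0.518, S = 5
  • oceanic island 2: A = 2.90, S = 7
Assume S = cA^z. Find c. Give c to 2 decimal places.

z = ln(S₂/S₁) / ln(A₂/A₁) = ln(7/5) / ln(2.9/0.518) = 0.3365 / 1.7225 = 0.1953
c = S₁ / A₁^z = 5 / 0.518^0.1953 = 5 / 0.8794 = 5.686

5.69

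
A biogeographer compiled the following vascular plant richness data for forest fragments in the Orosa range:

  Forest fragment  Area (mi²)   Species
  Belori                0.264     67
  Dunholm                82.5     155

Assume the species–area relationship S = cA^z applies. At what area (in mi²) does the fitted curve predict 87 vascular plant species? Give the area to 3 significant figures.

1.58 mi²

z = ln(155/67) / ln(82.5/0.264) = 0.8387 / 5.7446 = 0.1460
c = 67 / 0.264^0.1460 = 67 / 0.8233 = 81.38
A = (87/81.38)^(1/0.1460) ⇒ ln A = ln(1.069)/0.1460 = 0.4573
A = e^0.4573 ≈ 1.58 mi²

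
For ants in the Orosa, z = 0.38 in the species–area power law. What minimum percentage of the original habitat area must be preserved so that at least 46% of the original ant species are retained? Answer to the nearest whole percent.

Need (A_new/A_old)^0.38 = 0.46, so A_new/A_old = 0.46^(1/0.38) = 0.46^2.632
ln(A_new/A_old) = ln 0.46 / 0.38 = -0.7765 / 0.38 = -2.0435
A_new/A_old = e^-2.0435 ≈ 0.1296

13%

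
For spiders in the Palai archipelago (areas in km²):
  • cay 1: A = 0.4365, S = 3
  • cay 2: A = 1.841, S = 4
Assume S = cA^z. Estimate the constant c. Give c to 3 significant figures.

z = ln(S₂/S₁) / ln(A₂/A₁) = ln(4/3) / ln(1.841/0.4365) = 0.2877 / 1.4393 = 0.1999
c = S₁ / A₁^z = 3 / 0.4365^0.1999 = 3 / 0.8473 = 3.541

3.54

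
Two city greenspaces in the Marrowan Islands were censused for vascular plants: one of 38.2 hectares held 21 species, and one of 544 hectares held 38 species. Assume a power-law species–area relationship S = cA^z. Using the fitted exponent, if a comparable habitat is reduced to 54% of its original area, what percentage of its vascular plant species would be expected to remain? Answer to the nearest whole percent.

87%

z = ln(38/21) / ln(544/38.2) = 0.5931 / 2.6561 = 0.2233
S_new/S_old = (A_new/A_old)^z = 0.54^0.2233 = exp(0.2233 × -0.6162) = 0.8715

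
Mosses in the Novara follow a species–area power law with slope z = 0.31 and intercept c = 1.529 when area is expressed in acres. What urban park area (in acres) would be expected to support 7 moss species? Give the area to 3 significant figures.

135 acres

7 = 1.529 × A^0.31  ⇒  A^0.31 = 7/1.529 = 4.578
ln A = ln(4.578) / 0.31 = 1.5213 / 0.31 = 4.9074
A = e^4.9074 ≈ 135.3 acres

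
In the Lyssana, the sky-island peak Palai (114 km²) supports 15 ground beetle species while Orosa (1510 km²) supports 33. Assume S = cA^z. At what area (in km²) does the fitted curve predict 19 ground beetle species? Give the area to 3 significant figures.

247 km²

z = ln(33/15) / ln(1510/114) = 0.7885 / 2.5837 = 0.3052
c = 15 / 114^0.3052 = 15 / 4.243 = 3.535
A = (19/3.535)^(1/0.3052) ⇒ ln A = ln(5.375)/0.3052 = 5.5108
A = e^5.5108 ≈ 247.4 km²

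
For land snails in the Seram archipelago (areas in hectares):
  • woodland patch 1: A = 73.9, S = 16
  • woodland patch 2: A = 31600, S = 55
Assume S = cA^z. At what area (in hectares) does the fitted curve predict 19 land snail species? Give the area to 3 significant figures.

172 hectares

z = ln(55/16) / ln(31600/73.9) = 1.2347 / 6.0582 = 0.2038
c = 16 / 73.9^0.2038 = 16 / 2.404 = 6.657
A = (19/6.657)^(1/0.2038) ⇒ ln A = ln(2.854)/0.2038 = 5.1459
A = e^5.1459 ≈ 171.7 hectares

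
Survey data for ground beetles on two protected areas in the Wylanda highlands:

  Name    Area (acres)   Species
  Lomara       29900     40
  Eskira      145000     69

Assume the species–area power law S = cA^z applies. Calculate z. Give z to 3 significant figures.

Taking logs: ln S = ln c + z ln A, so z = (ln S₂ − ln S₁)/(ln A₂ − ln A₁).
z = ln(69/40) / ln(145000/29900) = ln(1.725) / ln(4.849) = 0.5452 / 1.5789 = 0.3453

0.345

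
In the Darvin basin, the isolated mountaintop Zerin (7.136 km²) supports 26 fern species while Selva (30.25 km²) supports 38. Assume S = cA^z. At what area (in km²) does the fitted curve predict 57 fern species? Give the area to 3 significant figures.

142 km²

z = ln(38/26) / ln(30.25/7.136) = 0.3795 / 1.4443 = 0.2627
c = 26 / 7.136^0.2627 = 26 / 1.676 = 15.51
A = (57/15.51)^(1/0.2627) ⇒ ln A = ln(3.674)/0.2627 = 4.9527
A = e^4.9527 ≈ 141.6 km²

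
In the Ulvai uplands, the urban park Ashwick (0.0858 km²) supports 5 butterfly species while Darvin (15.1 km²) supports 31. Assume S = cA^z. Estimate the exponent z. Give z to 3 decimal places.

Taking logs: ln S = ln c + z ln A, so z = (ln S₂ − ln S₁)/(ln A₂ − ln A₁).
z = ln(31/5) / ln(15.1/0.0858) = ln(6.2) / ln(176) = 1.8245 / 5.1704 = 0.3529

0.353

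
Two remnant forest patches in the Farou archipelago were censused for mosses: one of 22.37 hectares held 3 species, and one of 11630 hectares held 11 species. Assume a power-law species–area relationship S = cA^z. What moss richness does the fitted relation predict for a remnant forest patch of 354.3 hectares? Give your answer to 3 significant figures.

5.33

z = ln(11/3) / ln(11630/22.37) = 1.2993 / 6.2536 = 0.2078
c = 3 / 22.37^0.2078 = 3 / 1.907 = 1.573
S₃ = 1.573 × 354.3^0.2078 = 1.573 × 3.386 ≈ 5.326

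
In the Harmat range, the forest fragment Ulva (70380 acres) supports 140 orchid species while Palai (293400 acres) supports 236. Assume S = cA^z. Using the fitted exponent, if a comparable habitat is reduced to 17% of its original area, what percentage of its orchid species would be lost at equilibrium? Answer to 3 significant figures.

z = ln(236/140) / ln(293400/70380) = 0.5222 / 1.4276 = 0.3658
S_new/S_old = (A_new/A_old)^z = 0.17^0.3658 = exp(0.3658 × -1.7720) = 0.523
Fraction lost = 1 − 0.523 = 0.477

47.7%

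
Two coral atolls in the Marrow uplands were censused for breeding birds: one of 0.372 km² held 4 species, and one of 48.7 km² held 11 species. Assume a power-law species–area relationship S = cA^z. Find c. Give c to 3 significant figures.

z = ln(S₂/S₁) / ln(A₂/A₁) = ln(11/4) / ln(48.7/0.372) = 1.0116 / 4.8745 = 0.2075
c = S₁ / A₁^z = 4 / 0.372^0.2075 = 4 / 0.8145 = 4.911

4.91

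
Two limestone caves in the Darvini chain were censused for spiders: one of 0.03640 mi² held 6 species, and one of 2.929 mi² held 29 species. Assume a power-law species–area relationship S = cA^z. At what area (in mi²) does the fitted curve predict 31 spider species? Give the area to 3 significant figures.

3.53 mi²

z = ln(29/6) / ln(2.929/0.0364) = 1.5755 / 4.3878 = 0.3591
c = 6 / 0.0364^0.3591 = 6 / 0.3043 = 19.72
A = (31/19.72)^(1/0.3591) ⇒ ln A = ln(1.572)/0.3591 = 1.2604
A = e^1.2604 ≈ 3.527 mi²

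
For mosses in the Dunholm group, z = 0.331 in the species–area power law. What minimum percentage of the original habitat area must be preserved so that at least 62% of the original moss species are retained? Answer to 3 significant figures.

Need (A_new/A_old)^0.331 = 0.62, so A_new/A_old = 0.62^(1/0.331) = 0.62^3.021
ln(A_new/A_old) = ln 0.62 / 0.331 = -0.4780 / 0.331 = -1.4442
A_new/A_old = e^-1.4442 ≈ 0.2359

23.6%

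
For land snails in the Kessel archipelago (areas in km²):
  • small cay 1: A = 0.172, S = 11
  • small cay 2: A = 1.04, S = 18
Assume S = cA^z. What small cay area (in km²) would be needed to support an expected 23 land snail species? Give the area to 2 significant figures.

z = ln(18/11) / ln(1.04/0.172) = 0.4925 / 1.7995 = 0.2737
c = 11 / 0.172^0.2737 = 11 / 0.6177 = 17.81
A = (23/17.81)^(1/0.2737) ⇒ ln A = ln(1.292)/0.2737 = 0.9349
A = e^0.9349 ≈ 2.547 km²

2.5 km²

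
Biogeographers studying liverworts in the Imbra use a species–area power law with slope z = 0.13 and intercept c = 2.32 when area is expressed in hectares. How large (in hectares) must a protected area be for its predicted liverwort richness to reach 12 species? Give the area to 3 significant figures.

309000 hectares

12 = 2.32 × A^0.13  ⇒  A^0.13 = 12/2.32 = 5.172
ln A = ln(5.172) / 0.13 = 1.6433 / 0.13 = 12.6411
A = e^12.6411 ≈ 308993 hectares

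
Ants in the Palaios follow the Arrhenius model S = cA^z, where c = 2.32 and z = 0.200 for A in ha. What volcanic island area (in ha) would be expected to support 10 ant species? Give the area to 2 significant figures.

1500 ha

10 = 2.32 × A^0.2  ⇒  A^0.2 = 10/2.32 = 4.31
ln A = ln(4.31) / 0.2 = 1.4610 / 0.2 = 7.3051
A = e^7.3051 ≈ 1488 ha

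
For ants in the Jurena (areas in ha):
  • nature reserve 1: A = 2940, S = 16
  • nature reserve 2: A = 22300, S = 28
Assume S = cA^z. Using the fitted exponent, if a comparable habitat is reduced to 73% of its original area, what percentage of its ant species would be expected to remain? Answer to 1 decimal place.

91.7%

z = ln(28/16) / ln(22300/2940) = 0.5596 / 2.0262 = 0.2762
S_new/S_old = (A_new/A_old)^z = 0.73^0.2762 = exp(0.2762 × -0.3147) = 0.9167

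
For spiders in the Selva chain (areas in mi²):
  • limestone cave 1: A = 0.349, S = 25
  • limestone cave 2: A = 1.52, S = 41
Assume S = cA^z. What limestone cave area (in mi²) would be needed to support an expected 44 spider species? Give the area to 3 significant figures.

1.88 mi²

z = ln(41/25) / ln(1.52/0.349) = 0.4947 / 1.4714 = 0.3362
c = 25 / 0.349^0.3362 = 25 / 0.7019 = 35.62
A = (44/35.62)^(1/0.3362) ⇒ ln A = ln(1.235)/0.3362 = 0.6288
A = e^0.6288 ≈ 1.875 mi²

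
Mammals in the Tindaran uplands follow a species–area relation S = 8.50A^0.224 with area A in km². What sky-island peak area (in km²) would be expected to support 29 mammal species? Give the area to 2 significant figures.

240 km²

29 = 8.5 × A^0.224  ⇒  A^0.224 = 29/8.5 = 3.412
ln A = ln(3.412) / 0.224 = 1.2272 / 0.224 = 5.4787
A = e^5.4787 ≈ 239.5 km²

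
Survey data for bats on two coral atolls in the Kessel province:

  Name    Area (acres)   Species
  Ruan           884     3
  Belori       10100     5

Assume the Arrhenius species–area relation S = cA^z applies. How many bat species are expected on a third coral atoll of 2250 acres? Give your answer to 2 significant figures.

z = ln(5/3) / ln(10100/884) = 0.5108 / 2.4358 = 0.2097
c = 3 / 884^0.2097 = 3 / 4.149 = 0.7231
S₃ = 0.7231 × 2250^0.2097 = 0.7231 × 5.047 ≈ 3.649

3.6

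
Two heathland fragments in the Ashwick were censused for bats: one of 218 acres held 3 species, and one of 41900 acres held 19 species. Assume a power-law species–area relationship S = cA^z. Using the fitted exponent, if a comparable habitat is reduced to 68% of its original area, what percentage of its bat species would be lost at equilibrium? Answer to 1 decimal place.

z = ln(19/3) / ln(41900/218) = 1.8458 / 5.2585 = 0.3510
S_new/S_old = (A_new/A_old)^z = 0.68^0.3510 = exp(0.3510 × -0.3857) = 0.8734
Fraction lost = 1 − 0.8734 = 0.1266

12.7%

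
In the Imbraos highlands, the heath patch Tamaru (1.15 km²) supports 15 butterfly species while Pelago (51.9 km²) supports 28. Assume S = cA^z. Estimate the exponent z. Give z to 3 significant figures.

Taking logs: ln S = ln c + z ln A, so z = (ln S₂ − ln S₁)/(ln A₂ − ln A₁).
z = ln(28/15) / ln(51.9/1.15) = ln(1.867) / ln(45.13) = 0.6242 / 3.8096 = 0.1638

0.164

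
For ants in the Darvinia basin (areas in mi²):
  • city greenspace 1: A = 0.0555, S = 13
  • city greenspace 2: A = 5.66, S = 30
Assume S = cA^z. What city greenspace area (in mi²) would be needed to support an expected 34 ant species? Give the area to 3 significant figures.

z = ln(30/13) / ln(5.66/0.0555) = 0.8362 / 4.6248 = 0.1808
c = 13 / 0.0555^0.1808 = 13 / 0.5929 = 21.93
A = (34/21.93)^(1/0.1808) ⇒ ln A = ln(1.551)/0.1808 = 2.4256
A = e^2.4256 ≈ 11.31 mi²

11.3 mi²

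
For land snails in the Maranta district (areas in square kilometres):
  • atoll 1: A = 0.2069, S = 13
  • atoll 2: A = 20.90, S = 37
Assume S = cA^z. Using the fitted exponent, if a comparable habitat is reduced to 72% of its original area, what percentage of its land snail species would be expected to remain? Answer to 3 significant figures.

92.8%

z = ln(37/13) / ln(20.9/0.2069) = 1.0460 / 4.6153 = 0.2266
S_new/S_old = (A_new/A_old)^z = 0.72^0.2266 = exp(0.2266 × -0.3285) = 0.9283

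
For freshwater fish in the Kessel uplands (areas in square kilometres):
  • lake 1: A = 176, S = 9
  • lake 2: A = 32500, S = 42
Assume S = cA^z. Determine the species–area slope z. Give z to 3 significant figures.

Taking logs: ln S = ln c + z ln A, so z = (ln S₂ − ln S₁)/(ln A₂ − ln A₁).
z = ln(42/9) / ln(32500/176) = ln(4.667) / ln(184.7) = 1.5404 / 5.2185 = 0.2952

0.295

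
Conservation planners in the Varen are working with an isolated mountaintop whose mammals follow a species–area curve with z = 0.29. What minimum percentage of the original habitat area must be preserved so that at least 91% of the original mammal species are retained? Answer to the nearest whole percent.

72%

Need (A_new/A_old)^0.29 = 0.91, so A_new/A_old = 0.91^(1/0.29) = 0.91^3.448
ln(A_new/A_old) = ln 0.91 / 0.29 = -0.0943 / 0.29 = -0.3252
A_new/A_old = e^-0.3252 ≈ 0.7224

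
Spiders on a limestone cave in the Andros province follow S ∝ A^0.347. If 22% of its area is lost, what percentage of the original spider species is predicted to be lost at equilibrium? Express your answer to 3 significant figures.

S_new/S_old = (A_new/A_old)^z = 0.78^0.347
= exp(0.347 × ln 0.78) = exp(0.347 × -0.2485) = exp(-0.0862) ≈ 0.9174
Fraction lost = 1 − 0.9174 = 0.0826

8.26%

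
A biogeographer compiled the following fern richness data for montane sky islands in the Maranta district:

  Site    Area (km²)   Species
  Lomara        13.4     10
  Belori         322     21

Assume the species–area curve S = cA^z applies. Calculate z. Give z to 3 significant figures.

0.233

Taking logs: ln S = ln c + z ln A, so z = (ln S₂ − ln S₁)/(ln A₂ − ln A₁).
z = ln(21/10) / ln(322/13.4) = ln(2.1) / ln(24.03) = 0.7419 / 3.1793 = 0.2334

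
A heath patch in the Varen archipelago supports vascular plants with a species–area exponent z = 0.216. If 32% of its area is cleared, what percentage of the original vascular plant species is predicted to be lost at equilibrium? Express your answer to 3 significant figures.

S_new/S_old = (A_new/A_old)^z = 0.68^0.216
= exp(0.216 × ln 0.68) = exp(0.216 × -0.3857) = exp(-0.0833) ≈ 0.9201
Fraction lost = 1 − 0.9201 = 0.07993

7.99%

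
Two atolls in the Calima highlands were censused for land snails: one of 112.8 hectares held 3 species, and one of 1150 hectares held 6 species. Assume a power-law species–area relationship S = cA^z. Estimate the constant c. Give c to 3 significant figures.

z = ln(S₂/S₁) / ln(A₂/A₁) = ln(6/3) / ln(1150/112.8) = 0.6931 / 2.3219 = 0.2985
c = S₁ / A₁^z = 3 / 112.8^0.2985 = 3 / 4.099 = 0.7319

0.732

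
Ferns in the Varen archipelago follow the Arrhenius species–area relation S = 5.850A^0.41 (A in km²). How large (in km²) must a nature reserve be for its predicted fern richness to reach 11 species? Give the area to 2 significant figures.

11 = 5.85 × A^0.41  ⇒  A^0.41 = 11/5.85 = 1.88
ln A = ln(1.88) / 0.41 = 0.6315 / 0.41 = 1.5401
A = e^1.5401 ≈ 4.665 km²

4.7 km²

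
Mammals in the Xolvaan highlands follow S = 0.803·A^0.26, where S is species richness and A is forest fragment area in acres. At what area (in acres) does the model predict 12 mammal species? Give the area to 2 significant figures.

12 = 0.803 × A^0.26  ⇒  A^0.26 = 12/0.803 = 14.94
ln A = ln(14.94) / 0.26 = 2.7043 / 0.26 = 10.4012
A = e^10.4012 ≈ 32898 acres

33000 acres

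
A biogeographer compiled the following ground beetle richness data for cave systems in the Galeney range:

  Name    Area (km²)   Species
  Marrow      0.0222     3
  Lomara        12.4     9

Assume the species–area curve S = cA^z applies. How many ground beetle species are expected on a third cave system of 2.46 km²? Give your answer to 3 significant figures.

6.80

z = ln(9/3) / ln(12.4/0.0222) = 1.0986 / 6.3254 = 0.1737
c = 3 / 0.0222^0.1737 = 3 / 0.5162 = 5.812
S₃ = 5.812 × 2.46^0.1737 = 5.812 × 1.169 ≈ 6.796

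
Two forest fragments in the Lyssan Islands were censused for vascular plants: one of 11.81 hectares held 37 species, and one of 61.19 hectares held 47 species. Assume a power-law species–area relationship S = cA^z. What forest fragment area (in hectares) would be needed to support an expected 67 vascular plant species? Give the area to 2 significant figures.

700 hectares

z = ln(47/37) / ln(61.19/11.81) = 0.2392 / 1.6450 = 0.1454
c = 37 / 11.81^0.1454 = 37 / 1.432 = 25.84
A = (67/25.84)^(1/0.1454) ⇒ ln A = ln(2.593)/0.1454 = 6.5520
A = e^6.5520 ≈ 700.6 hectares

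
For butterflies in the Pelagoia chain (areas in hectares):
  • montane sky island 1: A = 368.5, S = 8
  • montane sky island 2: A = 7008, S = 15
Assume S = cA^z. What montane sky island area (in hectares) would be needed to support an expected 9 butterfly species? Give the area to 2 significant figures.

z = ln(15/8) / ln(7008/368.5) = 0.6286 / 2.9454 = 0.2134
c = 8 / 368.5^0.2134 = 8 / 3.53 = 2.266
A = (9/2.266)^(1/0.2134) ⇒ ln A = ln(3.971)/0.2134 = 6.4613
A = e^6.4613 ≈ 639.9 hectares

640 hectares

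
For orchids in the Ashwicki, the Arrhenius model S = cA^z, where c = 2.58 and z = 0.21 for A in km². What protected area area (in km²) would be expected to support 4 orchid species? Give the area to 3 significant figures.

8.07 km²

4 = 2.58 × A^0.21  ⇒  A^0.21 = 4/2.58 = 1.55
ln A = ln(1.55) / 0.21 = 0.4385 / 0.21 = 2.0881
A = e^2.0881 ≈ 8.07 km²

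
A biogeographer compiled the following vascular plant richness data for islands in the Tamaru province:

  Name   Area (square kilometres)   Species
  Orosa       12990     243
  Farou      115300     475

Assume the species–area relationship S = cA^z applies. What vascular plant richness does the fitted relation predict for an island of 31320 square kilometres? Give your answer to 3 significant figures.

z = ln(475/243) / ln(115300/12990) = 0.6703 / 2.1834 = 0.3070
c = 243 / 12990^0.3070 = 243 / 18.32 = 13.27
S₃ = 13.27 × 31320^0.3070 = 13.27 × 24 ≈ 318.4

318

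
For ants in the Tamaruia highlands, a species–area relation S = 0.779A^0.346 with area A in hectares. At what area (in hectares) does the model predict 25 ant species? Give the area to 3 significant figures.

25 = 0.779 × A^0.346  ⇒  A^0.346 = 25/0.779 = 32.09
ln A = ln(32.09) / 0.346 = 3.4686 / 0.346 = 10.0249
A = e^10.0249 ≈ 22582 hectares

22600 hectares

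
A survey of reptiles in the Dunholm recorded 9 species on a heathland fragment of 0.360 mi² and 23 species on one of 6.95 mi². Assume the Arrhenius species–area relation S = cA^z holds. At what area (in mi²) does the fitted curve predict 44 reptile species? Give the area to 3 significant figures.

53.8 mi²

z = ln(23/9) / ln(6.95/0.36) = 0.9383 / 2.9604 = 0.3169
c = 9 / 0.36^0.3169 = 9 / 0.7234 = 12.44
A = (44/12.44)^(1/0.3169) ⇒ ln A = ln(3.537)/0.3169 = 3.9855
A = e^3.9855 ≈ 53.81 mi²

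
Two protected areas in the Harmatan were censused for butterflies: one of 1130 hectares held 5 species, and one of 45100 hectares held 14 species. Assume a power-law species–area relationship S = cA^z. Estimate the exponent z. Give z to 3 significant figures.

Taking logs: ln S = ln c + z ln A, so z = (ln S₂ − ln S₁)/(ln A₂ − ln A₁).
z = ln(14/5) / ln(45100/1130) = ln(2.8) / ln(39.91) = 1.0296 / 3.6867 = 0.2793

0.279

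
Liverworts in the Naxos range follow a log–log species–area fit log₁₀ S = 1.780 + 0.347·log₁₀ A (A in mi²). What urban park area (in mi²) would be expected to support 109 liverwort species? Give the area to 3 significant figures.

109 = 60.26 × A^0.347  ⇒  A^0.347 = 109/60.26 = 1.809
ln A = ln(1.809) / 0.347 = 0.5927 / 0.347 = 1.7082
A = e^1.7082 ≈ 5.519 mi²

5.52 mi²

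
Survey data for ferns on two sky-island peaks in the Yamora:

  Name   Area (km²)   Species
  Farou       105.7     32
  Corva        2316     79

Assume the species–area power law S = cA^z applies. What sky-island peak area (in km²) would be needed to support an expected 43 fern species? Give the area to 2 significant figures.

z = ln(79/32) / ln(2316/105.7) = 0.9037 / 3.0870 = 0.2927
c = 32 / 105.7^0.2927 = 32 / 3.913 = 8.177
A = (43/8.177)^(1/0.2927) ⇒ ln A = ln(5.259)/0.2927 = 5.6699
A = e^5.6699 ≈ 290 km²

290 km²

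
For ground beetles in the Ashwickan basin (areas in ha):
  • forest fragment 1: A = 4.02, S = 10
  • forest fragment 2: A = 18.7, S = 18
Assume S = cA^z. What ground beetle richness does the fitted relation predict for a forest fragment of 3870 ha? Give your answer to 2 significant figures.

140

z = ln(18/10) / ln(18.7/4.02) = 0.5878 / 1.5372 = 0.3824
c = 10 / 4.02^0.3824 = 10 / 1.702 = 5.874
S₃ = 5.874 × 3870^0.3824 = 5.874 × 23.54 ≈ 138.3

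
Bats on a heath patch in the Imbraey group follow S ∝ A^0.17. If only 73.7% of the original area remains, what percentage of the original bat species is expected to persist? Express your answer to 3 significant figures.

94.9%

S_new/S_old = (A_new/A_old)^z = 0.737^0.17
= exp(0.17 × ln 0.737) = exp(0.17 × -0.3052) = exp(-0.0519) ≈ 0.9494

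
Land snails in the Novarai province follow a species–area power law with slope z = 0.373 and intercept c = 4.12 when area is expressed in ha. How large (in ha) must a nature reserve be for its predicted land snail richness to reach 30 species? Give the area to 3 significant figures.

30 = 4.12 × A^0.373  ⇒  A^0.373 = 30/4.12 = 7.282
ln A = ln(7.282) / 0.373 = 1.9853 / 0.373 = 5.3226
A = e^5.3226 ≈ 204.9 ha

205 ha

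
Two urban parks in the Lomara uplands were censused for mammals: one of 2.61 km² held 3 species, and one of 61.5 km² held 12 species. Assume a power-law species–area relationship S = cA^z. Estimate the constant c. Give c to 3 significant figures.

1.97

z = ln(S₂/S₁) / ln(A₂/A₁) = ln(12/3) / ln(61.5/2.61) = 1.3863 / 3.1597 = 0.4387
c = S₁ / A₁^z = 3 / 2.61^0.4387 = 3 / 1.523 = 1.969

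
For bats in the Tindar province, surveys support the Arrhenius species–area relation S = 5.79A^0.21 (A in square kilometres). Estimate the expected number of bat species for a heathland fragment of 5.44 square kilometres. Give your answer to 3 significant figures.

8.26

S = 5.79 × 5.44^0.21
ln S = ln 5.79 + 0.21 × ln 5.44 = 1.7561 + 0.21 × 1.6938 = 2.1118
S = e^2.1118 ≈ 8.263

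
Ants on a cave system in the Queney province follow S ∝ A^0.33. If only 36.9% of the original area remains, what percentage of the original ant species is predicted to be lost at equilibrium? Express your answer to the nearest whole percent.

S_new/S_old = (A_new/A_old)^z = 0.369^0.33
= exp(0.33 × ln 0.369) = exp(0.33 × -0.9970) = exp(-0.3290) ≈ 0.7196
Fraction lost = 1 − 0.7196 = 0.2804

28%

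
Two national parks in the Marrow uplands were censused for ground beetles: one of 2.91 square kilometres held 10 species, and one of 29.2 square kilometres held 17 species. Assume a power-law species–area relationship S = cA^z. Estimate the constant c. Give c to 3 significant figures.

7.82

z = ln(S₂/S₁) / ln(A₂/A₁) = ln(17/10) / ln(29.2/2.91) = 0.5306 / 2.3060 = 0.2301
c = S₁ / A₁^z = 10 / 2.91^0.2301 = 10 / 1.279 = 7.821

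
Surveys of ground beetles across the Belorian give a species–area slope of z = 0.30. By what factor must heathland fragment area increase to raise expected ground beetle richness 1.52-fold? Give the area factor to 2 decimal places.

(A₂/A₁)^0.3 = 1.52, so A₂/A₁ = 1.52^(1/0.3) = 1.52^3.333
ln(A₂/A₁) = ln 1.52 / 0.3 = 0.4187 / 0.3 = 1.3957
A₂/A₁ = e^1.3957 ≈ 4.038

4.04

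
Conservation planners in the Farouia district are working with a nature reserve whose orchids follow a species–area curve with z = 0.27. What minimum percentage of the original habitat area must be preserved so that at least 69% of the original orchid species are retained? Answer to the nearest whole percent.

25%

Need (A_new/A_old)^0.27 = 0.69, so A_new/A_old = 0.69^(1/0.27) = 0.69^3.704
ln(A_new/A_old) = ln 0.69 / 0.27 = -0.3711 / 0.27 = -1.3743
A_new/A_old = e^-1.3743 ≈ 0.253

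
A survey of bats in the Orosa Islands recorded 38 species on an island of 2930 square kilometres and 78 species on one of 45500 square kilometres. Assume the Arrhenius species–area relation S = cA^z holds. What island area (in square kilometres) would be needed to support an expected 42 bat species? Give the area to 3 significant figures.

z = ln(78/38) / ln(45500/2930) = 0.7191 / 2.7427 = 0.2622
c = 38 / 2930^0.2622 = 38 / 8.109 = 4.686
A = (42/4.686)^(1/0.2622) ⇒ ln A = ln(8.963)/0.2622 = 8.3645
A = e^8.3645 ≈ 4292 square kilometres

4290 square kilometres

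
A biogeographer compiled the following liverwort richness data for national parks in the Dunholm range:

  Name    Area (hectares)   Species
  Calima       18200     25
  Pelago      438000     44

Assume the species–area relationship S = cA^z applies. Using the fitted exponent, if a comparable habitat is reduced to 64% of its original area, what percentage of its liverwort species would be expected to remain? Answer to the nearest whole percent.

z = ln(44/25) / ln(438000/18200) = 0.5653 / 3.1808 = 0.1777
S_new/S_old = (A_new/A_old)^z = 0.64^0.1777 = exp(0.1777 × -0.4463) = 0.9237

92%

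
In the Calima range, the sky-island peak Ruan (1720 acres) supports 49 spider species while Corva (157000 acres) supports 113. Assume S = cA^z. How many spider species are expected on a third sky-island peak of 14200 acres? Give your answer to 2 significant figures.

72

z = ln(113/49) / ln(157000/1720) = 0.8356 / 4.5139 = 0.1851
c = 49 / 1720^0.1851 = 49 / 3.971 = 12.34
S₃ = 12.34 × 14200^0.1851 = 12.34 × 5.87 ≈ 72.43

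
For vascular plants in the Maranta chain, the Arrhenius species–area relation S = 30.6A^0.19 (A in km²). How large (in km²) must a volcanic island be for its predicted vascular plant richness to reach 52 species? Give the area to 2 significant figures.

16 km²

52 = 30.6 × A^0.19  ⇒  A^0.19 = 52/30.6 = 1.699
ln A = ln(1.699) / 0.19 = 0.5302 / 0.19 = 2.7908
A = e^2.7908 ≈ 16.29 km²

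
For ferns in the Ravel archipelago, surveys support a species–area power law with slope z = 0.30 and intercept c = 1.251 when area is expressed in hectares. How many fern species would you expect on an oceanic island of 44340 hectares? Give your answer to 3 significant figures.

S = 1.251 × 44340^0.3
ln S = ln 1.251 + 0.3 × ln 44340 = 0.2239 + 0.3 × 10.6996 = 3.4338
S = e^3.4338 ≈ 31

31.0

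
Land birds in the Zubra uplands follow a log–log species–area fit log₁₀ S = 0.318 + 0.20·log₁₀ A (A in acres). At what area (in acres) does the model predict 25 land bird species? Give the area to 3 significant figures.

25 = 2.08 × A^0.2  ⇒  A^0.2 = 25/2.08 = 12.02
ln A = ln(12.02) / 0.2 = 2.4867 / 0.2 = 12.4333
A = e^12.4333 ≈ 251015 acres

251000 acres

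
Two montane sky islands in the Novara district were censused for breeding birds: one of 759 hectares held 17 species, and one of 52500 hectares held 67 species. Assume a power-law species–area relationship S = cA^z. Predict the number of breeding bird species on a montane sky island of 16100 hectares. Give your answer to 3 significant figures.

45.7

z = ln(67/17) / ln(52500/759) = 1.3715 / 4.2366 = 0.3237
c = 17 / 759^0.3237 = 17 / 8.559 = 1.986
S₃ = 1.986 × 16100^0.3237 = 1.986 × 23.01 ≈ 45.7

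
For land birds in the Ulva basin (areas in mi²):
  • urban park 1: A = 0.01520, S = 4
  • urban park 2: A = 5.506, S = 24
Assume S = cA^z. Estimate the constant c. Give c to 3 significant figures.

14.3

z = ln(S₂/S₁) / ln(A₂/A₁) = ln(24/4) / ln(5.506/0.0152) = 1.7918 / 5.8923 = 0.3041
c = S₁ / A₁^z = 4 / 0.0152^0.3041 = 4 / 0.28 = 14.29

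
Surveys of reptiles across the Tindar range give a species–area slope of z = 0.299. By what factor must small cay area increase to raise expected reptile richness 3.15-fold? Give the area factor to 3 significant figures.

46.4

(A₂/A₁)^0.299 = 3.15, so A₂/A₁ = 3.15^(1/0.299) = 3.15^3.344
ln(A₂/A₁) = ln 3.15 / 0.299 = 1.1474 / 0.299 = 3.8375
A₂/A₁ = e^3.8375 ≈ 46.41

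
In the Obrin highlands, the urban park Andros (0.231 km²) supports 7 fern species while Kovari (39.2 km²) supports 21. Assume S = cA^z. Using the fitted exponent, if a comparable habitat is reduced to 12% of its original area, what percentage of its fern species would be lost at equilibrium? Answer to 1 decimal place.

z = ln(21/7) / ln(39.2/0.231) = 1.0986 / 5.1340 = 0.2140
S_new/S_old = (A_new/A_old)^z = 0.12^0.2140 = exp(0.2140 × -2.1203) = 0.6353
Fraction lost = 1 − 0.6353 = 0.3647

36.5%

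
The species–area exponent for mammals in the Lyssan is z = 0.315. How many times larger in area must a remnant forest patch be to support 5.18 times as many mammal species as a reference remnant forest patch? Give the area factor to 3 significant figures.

185

(A₂/A₁)^0.315 = 5.18, so A₂/A₁ = 5.18^(1/0.315) = 5.18^3.175
ln(A₂/A₁) = ln 5.18 / 0.315 = 1.6448 / 0.315 = 5.2216
A₂/A₁ = e^5.2216 ≈ 185.2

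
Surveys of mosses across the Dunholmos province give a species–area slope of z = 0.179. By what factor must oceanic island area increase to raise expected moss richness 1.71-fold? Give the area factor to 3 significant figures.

20.0

(A₂/A₁)^0.179 = 1.71, so A₂/A₁ = 1.71^(1/0.179) = 1.71^5.587
ln(A₂/A₁) = ln 1.71 / 0.179 = 0.5365 / 0.179 = 2.9972
A₂/A₁ = e^2.9972 ≈ 20.03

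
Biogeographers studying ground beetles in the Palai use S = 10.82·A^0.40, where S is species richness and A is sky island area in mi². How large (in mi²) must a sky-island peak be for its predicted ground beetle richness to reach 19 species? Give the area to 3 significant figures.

4.09 mi²

19 = 10.82 × A^0.4  ⇒  A^0.4 = 19/10.82 = 1.756
ln A = ln(1.756) / 0.4 = 0.5630 / 0.4 = 1.4076
A = e^1.4076 ≈ 4.086 mi²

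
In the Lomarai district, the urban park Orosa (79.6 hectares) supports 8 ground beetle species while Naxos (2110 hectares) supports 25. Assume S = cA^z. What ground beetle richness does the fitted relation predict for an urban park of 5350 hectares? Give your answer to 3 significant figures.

34.5

z = ln(25/8) / ln(2110/79.6) = 1.1394 / 3.2774 = 0.3477
c = 8 / 79.6^0.3477 = 8 / 4.58 = 1.747
S₃ = 1.747 × 5350^0.3477 = 1.747 × 19.78 ≈ 34.55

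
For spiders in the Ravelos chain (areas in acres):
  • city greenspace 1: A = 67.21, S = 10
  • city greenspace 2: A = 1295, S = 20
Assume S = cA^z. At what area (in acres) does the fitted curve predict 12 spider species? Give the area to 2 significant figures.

z = ln(20/10) / ln(1295/67.21) = 0.6931 / 2.9584 = 0.2343
c = 10 / 67.21^0.2343 = 10 / 2.68 = 3.731
A = (12/3.731)^(1/0.2343) ⇒ ln A = ln(3.216)/0.2343 = 4.9860
A = e^4.9860 ≈ 146.3 acres

150 acres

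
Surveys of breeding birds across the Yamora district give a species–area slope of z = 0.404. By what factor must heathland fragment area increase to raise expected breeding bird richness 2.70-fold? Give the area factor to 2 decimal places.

11.69

(A₂/A₁)^0.404 = 2.7, so A₂/A₁ = 2.7^(1/0.404) = 2.7^2.475
ln(A₂/A₁) = ln 2.7 / 0.404 = 0.9933 / 0.404 = 2.4585
A₂/A₁ = e^2.4585 ≈ 11.69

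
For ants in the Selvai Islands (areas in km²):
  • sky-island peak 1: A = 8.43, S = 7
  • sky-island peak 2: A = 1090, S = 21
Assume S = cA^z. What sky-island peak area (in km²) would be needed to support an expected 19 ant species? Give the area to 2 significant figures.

700 km²

z = ln(21/7) / ln(1090/8.43) = 1.0986 / 4.8621 = 0.2260
c = 7 / 8.43^0.2260 = 7 / 1.619 = 4.324
A = (19/4.324)^(1/0.2260) ⇒ ln A = ln(4.394)/0.2260 = 6.5510
A = e^6.5510 ≈ 699.9 km²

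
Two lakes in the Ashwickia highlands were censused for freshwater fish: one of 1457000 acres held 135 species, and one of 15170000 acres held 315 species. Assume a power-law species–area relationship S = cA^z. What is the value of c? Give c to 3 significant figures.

z = ln(S₂/S₁) / ln(A₂/A₁) = ln(315/135) / ln(15170000/1457000) = 0.8473 / 2.3429 = 0.3616
c = S₁ / A₁^z = 135 / 1457000^0.3616 = 135 / 169.4 = 0.7969

0.797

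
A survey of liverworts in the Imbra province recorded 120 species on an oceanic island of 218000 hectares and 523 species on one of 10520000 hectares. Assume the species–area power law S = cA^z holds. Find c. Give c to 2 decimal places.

z = ln(S₂/S₁) / ln(A₂/A₁) = ln(523/120) / ln(10520000/218000) = 1.4721 / 3.8765 = 0.3797
c = S₁ / A₁^z = 120 / 218000^0.3797 = 120 / 106.5 = 1.127

1.13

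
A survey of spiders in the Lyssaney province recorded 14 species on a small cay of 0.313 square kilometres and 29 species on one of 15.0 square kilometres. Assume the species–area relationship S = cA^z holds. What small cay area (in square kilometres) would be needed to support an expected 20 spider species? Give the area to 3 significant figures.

z = ln(29/14) / ln(15/0.313) = 0.7282 / 3.8696 = 0.1882
c = 14 / 0.313^0.1882 = 14 / 0.8036 = 17.42
A = (20/17.42)^(1/0.1882) ⇒ ln A = ln(1.148)/0.1882 = 0.7337
A = e^0.7337 ≈ 2.083 square kilometres

2.08 square kilometres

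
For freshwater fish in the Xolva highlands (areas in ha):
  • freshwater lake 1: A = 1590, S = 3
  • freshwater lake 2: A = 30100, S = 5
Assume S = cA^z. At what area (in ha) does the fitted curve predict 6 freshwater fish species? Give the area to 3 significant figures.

z = ln(5/3) / ln(30100/1590) = 0.5108 / 2.9408 = 0.1737
c = 3 / 1590^0.1737 = 3 / 3.598 = 0.8337
A = (6/0.8337)^(1/0.1737) ⇒ ln A = ln(7.197)/0.1737 = 11.3619
A = e^11.3619 ≈ 85982 ha

86000 ha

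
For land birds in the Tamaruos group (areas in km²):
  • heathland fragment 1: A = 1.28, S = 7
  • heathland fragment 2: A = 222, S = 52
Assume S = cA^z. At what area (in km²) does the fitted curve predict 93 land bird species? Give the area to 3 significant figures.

990 km²

z = ln(52/7) / ln(222/1.28) = 2.0053 / 5.1558 = 0.3889
c = 7 / 1.28^0.3889 = 7 / 1.101 = 6.359
A = (93/6.359)^(1/0.3889) ⇒ ln A = ln(14.62)/0.3889 = 6.8974
A = e^6.8974 ≈ 989.7 km²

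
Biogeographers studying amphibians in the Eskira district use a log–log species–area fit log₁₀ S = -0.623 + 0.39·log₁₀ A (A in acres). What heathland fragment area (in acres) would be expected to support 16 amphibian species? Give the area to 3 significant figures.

48400 acres

16 = 0.2382 × A^0.39  ⇒  A^0.39 = 16/0.2382 = 67.16
ln A = ln(67.16) / 0.39 = 4.2071 / 0.39 = 10.7874
A = e^10.7874 ≈ 48409 acres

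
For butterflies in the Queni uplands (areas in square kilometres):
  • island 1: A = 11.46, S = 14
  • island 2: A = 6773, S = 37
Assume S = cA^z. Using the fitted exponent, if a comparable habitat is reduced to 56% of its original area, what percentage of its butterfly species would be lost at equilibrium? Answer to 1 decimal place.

z = ln(37/14) / ln(6773/11.46) = 0.9719 / 6.3818 = 0.1523
S_new/S_old = (A_new/A_old)^z = 0.56^0.1523 = exp(0.1523 × -0.5798) = 0.9155
Fraction lost = 1 − 0.9155 = 0.08451

8.5%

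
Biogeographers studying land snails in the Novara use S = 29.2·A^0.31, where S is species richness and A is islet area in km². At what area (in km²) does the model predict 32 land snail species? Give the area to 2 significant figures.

1.3 km²

32 = 29.2 × A^0.31  ⇒  A^0.31 = 32/29.2 = 1.096
ln A = ln(1.096) / 0.31 = 0.0916 / 0.31 = 0.2954
A = e^0.2954 ≈ 1.344 km²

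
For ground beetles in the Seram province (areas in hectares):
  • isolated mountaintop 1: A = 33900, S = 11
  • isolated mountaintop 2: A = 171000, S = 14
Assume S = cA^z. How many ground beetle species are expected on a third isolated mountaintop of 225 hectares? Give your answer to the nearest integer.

z = ln(14/11) / ln(171000/33900) = 0.2412 / 1.6182 = 0.1490
c = 11 / 33900^0.1490 = 11 / 4.733 = 2.324
S₃ = 2.324 × 225^0.1490 = 2.324 × 2.241 ≈ 5.21

5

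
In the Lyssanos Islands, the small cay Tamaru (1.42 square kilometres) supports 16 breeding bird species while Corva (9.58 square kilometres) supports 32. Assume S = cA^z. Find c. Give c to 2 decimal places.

14.09

z = ln(S₂/S₁) / ln(A₂/A₁) = ln(32/16) / ln(9.58/1.42) = 0.6931 / 1.9090 = 0.3631
c = S₁ / A₁^z = 16 / 1.42^0.3631 = 16 / 1.136 = 14.09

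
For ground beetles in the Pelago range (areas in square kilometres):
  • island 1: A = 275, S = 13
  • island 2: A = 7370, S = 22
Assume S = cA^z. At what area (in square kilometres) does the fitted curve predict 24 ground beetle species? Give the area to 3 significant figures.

12700 square kilometres

z = ln(22/13) / ln(7370/275) = 0.5261 / 3.2884 = 0.1600
c = 13 / 275^0.1600 = 13 / 2.456 = 5.293
A = (24/5.293)^(1/0.1600) ⇒ ln A = ln(4.534)/0.1600 = 9.4490
A = e^9.4490 ≈ 12696 square kilometres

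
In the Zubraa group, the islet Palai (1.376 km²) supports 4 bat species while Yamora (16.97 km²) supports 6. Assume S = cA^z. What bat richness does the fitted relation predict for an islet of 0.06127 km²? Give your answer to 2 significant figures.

2.4

z = ln(6/4) / ln(16.97/1.376) = 0.4055 / 2.5123 = 0.1614
c = 4 / 1.376^0.1614 = 4 / 1.053 = 3.799
S₃ = 3.799 × 0.06127^0.1614 = 3.799 × 0.6372 ≈ 2.421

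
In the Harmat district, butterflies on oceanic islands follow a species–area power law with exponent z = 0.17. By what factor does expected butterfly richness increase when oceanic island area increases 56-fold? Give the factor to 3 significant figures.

1.98

S₂/S₁ = (A₂/A₁)^z = 56^0.17
ln(S₂/S₁) = 0.17 × ln 56 = 0.17 × 4.0254 = 0.6843
S₂/S₁ = e^0.6843 ≈ 1.982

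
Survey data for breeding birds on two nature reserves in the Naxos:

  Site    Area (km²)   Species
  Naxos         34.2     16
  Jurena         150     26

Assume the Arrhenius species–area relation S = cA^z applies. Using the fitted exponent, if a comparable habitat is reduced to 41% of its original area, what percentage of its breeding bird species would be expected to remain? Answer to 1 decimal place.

74.6%

z = ln(26/16) / ln(150/34.2) = 0.4855 / 1.4784 = 0.3284
S_new/S_old = (A_new/A_old)^z = 0.41^0.3284 = exp(0.3284 × -0.8916) = 0.7462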